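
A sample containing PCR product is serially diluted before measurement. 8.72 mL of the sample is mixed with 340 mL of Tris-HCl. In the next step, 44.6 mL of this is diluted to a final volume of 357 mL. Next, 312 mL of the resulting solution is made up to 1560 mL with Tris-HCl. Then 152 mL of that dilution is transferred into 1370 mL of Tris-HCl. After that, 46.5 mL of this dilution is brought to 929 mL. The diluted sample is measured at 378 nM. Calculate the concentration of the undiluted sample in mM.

Overall dilution factor = 39.99 × 8.004 × 5 × 10.01 × 19.98 = 3.20 × 10⁵.
Original = 378 nM × 3.20 × 10⁵ = 1.21 × 10⁸ nM = 121 mM.

121 mM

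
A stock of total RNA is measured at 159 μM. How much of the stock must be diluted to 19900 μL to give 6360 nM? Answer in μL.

796 μL

6360 nM = 6.36 μM.
V₁ = C₂V₂/C₁ = 6.36 × 19900 / 159 = 796 μL.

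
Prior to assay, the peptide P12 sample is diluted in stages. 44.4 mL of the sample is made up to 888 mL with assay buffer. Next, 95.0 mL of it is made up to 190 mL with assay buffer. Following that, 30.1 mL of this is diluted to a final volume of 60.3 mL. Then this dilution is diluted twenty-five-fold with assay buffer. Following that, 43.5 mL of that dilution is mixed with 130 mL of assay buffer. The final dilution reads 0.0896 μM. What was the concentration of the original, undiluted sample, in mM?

Overall dilution factor = 20 × 2 × 2.003 × 25 × 3.989 = 7990.
Original = 0.0896 μM × 7990 = 716 μM = 0.716 mM.

0.716 mM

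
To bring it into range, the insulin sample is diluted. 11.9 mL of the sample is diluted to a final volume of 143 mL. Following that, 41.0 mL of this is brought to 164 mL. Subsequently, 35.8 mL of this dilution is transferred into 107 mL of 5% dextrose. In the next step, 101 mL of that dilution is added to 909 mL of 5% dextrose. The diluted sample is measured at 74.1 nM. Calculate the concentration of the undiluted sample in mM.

0.142 mM

Overall dilution factor = 12.02 × 4 × 3.989 × 10 = 1917.
Original = 74.1 nM × 1917 = 1.42 × 10⁵ nM = 0.142 mM.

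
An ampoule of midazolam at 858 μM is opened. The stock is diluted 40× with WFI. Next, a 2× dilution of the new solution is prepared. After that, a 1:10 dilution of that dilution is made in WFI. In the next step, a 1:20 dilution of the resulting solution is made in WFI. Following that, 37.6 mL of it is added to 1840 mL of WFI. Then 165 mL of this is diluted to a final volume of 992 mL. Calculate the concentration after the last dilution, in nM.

0.179 nM

Overall dilution factor = 40 × 2 × 10 × 20 × 49.94 × 6.012 = 4.80 × 10⁶.
858 μM / 4.80 × 10⁶ = 1.79 × 10⁻⁴ μM = 0.179 nM.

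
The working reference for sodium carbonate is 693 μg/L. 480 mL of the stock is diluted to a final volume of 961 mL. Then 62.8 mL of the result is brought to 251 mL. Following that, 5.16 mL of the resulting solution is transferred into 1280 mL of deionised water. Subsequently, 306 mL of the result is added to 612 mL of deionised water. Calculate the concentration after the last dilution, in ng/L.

Overall dilution factor = 2.002 × 3.997 × 249.1 × 3 = 5979.
693 μg/L / 5979 = 0.116 μg/L = 116 ng/L.

116 ng/L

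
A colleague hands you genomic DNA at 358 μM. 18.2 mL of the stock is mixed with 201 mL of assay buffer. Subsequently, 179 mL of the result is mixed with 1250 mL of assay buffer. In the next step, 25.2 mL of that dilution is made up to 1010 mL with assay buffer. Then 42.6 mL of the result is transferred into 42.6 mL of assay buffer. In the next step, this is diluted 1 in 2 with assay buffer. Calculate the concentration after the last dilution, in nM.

Overall dilution factor = 12.04 × 7.983 × 40.08 × 2 × 2 = 1.54 × 10⁴.
358 μM / 1.54 × 10⁴ = 0.0232 μM = 23.2 nM.

23.2 nM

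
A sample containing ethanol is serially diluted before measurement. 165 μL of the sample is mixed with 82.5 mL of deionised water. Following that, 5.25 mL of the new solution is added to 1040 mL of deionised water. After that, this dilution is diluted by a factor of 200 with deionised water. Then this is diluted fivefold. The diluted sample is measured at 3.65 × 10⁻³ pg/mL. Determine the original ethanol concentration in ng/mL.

Overall dilution factor = 501 × 199.1 × 200 × 5 = 9.97 × 10⁷.
Original = 3.65 × 10⁻³ pg/mL × 9.97 × 10⁷ = 3.64 × 10⁵ pg/mL = 364 ng/mL.

364 ng/mL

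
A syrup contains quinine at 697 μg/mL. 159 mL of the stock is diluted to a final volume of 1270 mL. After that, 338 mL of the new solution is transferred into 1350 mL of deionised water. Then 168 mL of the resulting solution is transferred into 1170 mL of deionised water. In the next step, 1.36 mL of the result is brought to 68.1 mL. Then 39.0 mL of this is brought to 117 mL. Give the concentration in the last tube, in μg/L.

14.6 μg/L

Overall dilution factor = 7.987 × 4.994 × 7.964 × 50.07 × 3 = 4.77 × 10⁴.
697 μg/mL / 4.77 × 10⁴ = 0.0146 μg/mL = 14.6 μg/L.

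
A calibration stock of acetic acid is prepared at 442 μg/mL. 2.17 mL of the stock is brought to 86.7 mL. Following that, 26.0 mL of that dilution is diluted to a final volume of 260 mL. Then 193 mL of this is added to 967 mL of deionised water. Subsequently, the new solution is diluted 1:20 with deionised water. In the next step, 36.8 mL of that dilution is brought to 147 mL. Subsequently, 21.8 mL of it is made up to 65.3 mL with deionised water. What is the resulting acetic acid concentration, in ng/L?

Overall dilution factor = 39.95 × 10 × 6.010 × 20 × 3.995 × 2.995 = 5.75 × 10⁵.
442 μg/mL / 5.75 × 10⁵ = 7.69 × 10⁻⁴ μg/mL = 769 ng/L.

769 ng/L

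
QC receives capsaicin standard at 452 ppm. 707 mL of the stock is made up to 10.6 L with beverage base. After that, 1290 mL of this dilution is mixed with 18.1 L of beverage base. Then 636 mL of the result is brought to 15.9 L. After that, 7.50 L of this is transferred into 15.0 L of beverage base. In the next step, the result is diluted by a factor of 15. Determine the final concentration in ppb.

Overall dilution factor = 14.99 × 15.03 × 25 × 3 × 15 = 2.54 × 10⁵.
452 ppm / 2.54 × 10⁵ = 1.78 × 10⁻³ ppm = 1.78 ppb.

1.78 ppb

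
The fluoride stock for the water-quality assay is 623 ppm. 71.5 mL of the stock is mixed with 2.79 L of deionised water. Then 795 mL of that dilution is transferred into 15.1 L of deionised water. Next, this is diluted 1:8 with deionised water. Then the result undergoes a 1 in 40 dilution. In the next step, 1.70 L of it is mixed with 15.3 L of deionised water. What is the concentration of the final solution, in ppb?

0.243 ppb

Overall dilution factor = 40.02 × 19.99 × 8 × 40 × 10 = 2.56 × 10⁶.
623 ppm / 2.56 × 10⁶ = 2.43 × 10⁻⁴ ppm = 0.243 ppb.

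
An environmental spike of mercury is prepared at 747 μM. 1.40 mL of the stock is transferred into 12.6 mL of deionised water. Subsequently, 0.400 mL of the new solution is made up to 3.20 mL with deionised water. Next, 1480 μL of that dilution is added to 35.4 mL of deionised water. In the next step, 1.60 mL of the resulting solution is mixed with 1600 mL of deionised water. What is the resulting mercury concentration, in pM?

374 pM

Overall dilution factor = 10 × 8 × 24.92 × 1001 = 2.00 × 10⁶.
747 μM / 2.00 × 10⁶ = 3.74 × 10⁻⁴ μM = 374 pM.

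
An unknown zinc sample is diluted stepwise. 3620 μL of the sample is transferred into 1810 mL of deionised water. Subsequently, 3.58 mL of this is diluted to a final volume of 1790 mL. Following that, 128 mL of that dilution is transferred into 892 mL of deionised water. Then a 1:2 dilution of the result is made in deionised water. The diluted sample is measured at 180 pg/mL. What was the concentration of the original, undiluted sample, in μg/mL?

719 μg/mL

Overall dilution factor = 501 × 500 × 7.969 × 2 = 3.99 × 10⁶.
Original = 180 pg/mL × 3.99 × 10⁶ = 7.19 × 10⁸ pg/mL = 719 μg/mL.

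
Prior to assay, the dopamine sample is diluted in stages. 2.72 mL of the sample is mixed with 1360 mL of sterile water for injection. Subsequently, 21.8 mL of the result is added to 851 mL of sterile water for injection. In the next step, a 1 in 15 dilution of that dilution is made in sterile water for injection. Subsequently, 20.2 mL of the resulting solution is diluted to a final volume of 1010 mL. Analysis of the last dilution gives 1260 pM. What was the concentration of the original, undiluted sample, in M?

0.0190 M

Overall dilution factor = 501 × 40.04 × 15 × 50 = 1.50 × 10⁷.
Original = 1260 pM × 1.50 × 10⁷ = 1.90 × 10¹⁰ pM = 0.0190 M.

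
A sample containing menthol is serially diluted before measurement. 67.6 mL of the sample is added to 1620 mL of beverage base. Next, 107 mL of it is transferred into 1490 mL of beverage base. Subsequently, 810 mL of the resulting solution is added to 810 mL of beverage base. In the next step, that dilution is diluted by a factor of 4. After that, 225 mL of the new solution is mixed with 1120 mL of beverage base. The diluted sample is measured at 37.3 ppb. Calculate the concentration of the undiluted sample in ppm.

665 ppm

Overall dilution factor = 24.96 × 14.93 × 2 × 4 × 5.978 = 1.78 × 10⁴.
Original = 37.3 ppb × 1.78 × 10⁴ = 6.65 × 10⁵ ppb = 665 ppm.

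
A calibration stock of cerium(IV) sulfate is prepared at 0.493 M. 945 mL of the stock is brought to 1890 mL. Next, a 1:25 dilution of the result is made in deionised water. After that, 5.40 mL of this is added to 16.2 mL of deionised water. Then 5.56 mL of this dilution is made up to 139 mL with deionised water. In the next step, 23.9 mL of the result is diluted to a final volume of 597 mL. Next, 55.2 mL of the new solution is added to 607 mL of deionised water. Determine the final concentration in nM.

329 nM

Overall dilution factor = 2 × 25 × 4 × 25 × 24.98 × 12.00 = 1.50 × 10⁶.
0.493 M / 1.50 × 10⁶ = 3.29 × 10⁻⁷ M = 329 nM.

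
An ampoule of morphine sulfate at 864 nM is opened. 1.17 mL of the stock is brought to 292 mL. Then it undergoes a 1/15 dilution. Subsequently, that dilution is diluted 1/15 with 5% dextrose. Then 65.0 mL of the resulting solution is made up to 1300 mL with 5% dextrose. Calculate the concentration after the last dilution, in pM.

0.769 pM

Overall dilution factor = 249.6 × 15 × 15 × 20 = 1.12 × 10⁶.
864 nM / 1.12 × 10⁶ = 7.69 × 10⁻⁴ nM = 0.769 pM.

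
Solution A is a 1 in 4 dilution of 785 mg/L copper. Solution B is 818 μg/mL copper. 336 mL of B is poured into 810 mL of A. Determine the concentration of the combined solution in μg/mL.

379 μg/mL

C_A = 785 mg/L / 4 = 196 mg/L.
C_B = 818 μg/mL = 818 mg/L.
C_mix = (C_A·V_A + C_B·V_B)/(V_A + V_B) = (196×810 + 818×336) / 1146 = 379 mg/L = 379 μg/mL.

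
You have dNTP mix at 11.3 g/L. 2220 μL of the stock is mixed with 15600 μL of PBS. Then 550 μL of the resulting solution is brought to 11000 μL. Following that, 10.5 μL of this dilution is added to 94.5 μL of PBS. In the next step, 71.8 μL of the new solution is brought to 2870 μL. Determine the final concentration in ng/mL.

176 ng/mL

Overall dilution factor = 8.027 × 20 × 10 × 39.97 = 6.42 × 10⁴.
11.3 g/L / 6.42 × 10⁴ = 1.76 × 10⁻⁴ g/L = 176 ng/mL.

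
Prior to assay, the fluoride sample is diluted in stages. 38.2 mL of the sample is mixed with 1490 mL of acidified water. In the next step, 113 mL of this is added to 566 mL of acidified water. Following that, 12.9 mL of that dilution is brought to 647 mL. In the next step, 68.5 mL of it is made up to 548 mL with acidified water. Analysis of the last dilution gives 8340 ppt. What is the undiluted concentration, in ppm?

804 ppm

Overall dilution factor = 40.01 × 6.009 × 50.16 × 8 = 9.65 × 10⁴.
Original = 8340 ppt × 9.65 × 10⁴ = 8.04 × 10⁸ ppt = 804 ppm.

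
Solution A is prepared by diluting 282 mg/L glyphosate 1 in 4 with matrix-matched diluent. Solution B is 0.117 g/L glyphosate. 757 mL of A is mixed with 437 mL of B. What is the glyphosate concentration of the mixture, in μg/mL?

87.5 μg/mL

C_A = 282 mg/L / 4 = 70.5 mg/L.
C_B = 0.117 g/L = 117 mg/L.
C_mix = (C_A·V_A + C_B·V_B)/(V_A + V_B) = (70.5×757 + 117×437) / 1194 = 87.5 mg/L = 87.5 μg/mL.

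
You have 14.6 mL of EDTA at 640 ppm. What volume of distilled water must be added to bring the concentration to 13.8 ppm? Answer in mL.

V₂ = C₁V₁/C₂ = 640 × 14.6 / 13.8 = 677 mL.
Diluent to add = V₂ − V₁ = 677 − 14.6 = 663 mL.

663 mL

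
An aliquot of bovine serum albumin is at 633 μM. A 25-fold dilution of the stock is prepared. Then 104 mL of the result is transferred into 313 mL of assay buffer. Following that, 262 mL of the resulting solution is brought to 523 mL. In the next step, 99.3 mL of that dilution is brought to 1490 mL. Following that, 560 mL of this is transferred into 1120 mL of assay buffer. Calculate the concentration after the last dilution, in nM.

Overall dilution factor = 25 × 4.010 × 1.996 × 15.01 × 3 = 9007.
633 μM / 9007 = 0.0703 μM = 70.3 nM.

70.3 nM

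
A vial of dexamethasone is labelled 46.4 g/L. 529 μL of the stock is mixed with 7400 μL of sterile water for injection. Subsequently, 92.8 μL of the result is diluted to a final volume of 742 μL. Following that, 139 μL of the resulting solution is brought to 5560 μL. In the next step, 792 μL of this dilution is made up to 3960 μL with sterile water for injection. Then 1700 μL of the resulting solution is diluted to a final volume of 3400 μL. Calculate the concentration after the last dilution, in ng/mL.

Overall dilution factor = 14.99 × 7.996 × 40 × 5 × 2 = 4.79 × 10⁴.
46.4 g/L / 4.79 × 10⁴ = 9.68 × 10⁻⁴ g/L = 968 ng/mL.

968 ng/mL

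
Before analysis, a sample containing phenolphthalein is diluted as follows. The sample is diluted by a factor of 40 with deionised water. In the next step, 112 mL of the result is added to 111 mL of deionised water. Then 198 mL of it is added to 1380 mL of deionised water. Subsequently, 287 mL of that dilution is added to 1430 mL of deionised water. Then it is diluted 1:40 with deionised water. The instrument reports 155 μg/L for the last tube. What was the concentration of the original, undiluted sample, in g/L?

23.5 g/L

Overall dilution factor = 40 × 1.991 × 7.970 × 5.983 × 40 = 1.52 × 10⁵.
Original = 155 μg/L × 1.52 × 10⁵ = 2.35 × 10⁷ μg/L = 23.5 g/L.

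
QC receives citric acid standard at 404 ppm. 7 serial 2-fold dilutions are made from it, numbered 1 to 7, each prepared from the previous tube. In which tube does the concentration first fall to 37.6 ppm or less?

tube 4

Tube n has concentration 404 ppm / 2ⁿ.
Need 2ⁿ ≥ 404 ppm / 37.6 ppm = 10.7, so n ≥ 3.43.
First such tube: n = 4.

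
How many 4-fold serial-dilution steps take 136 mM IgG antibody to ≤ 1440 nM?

Need 4ⁿ ≥ 9.44 × 10⁴, so n ≥ log(9.44 × 10⁴)/log(4) = 8.26.
Minimum whole steps: n = 9.

9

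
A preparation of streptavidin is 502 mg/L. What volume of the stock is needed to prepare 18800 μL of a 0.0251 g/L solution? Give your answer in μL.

0.0251 g/L = 25.1 mg/L.
V₁ = C₂V₂/C₁ = 25.1 × 18800 / 502 = 940 μL.

940 μL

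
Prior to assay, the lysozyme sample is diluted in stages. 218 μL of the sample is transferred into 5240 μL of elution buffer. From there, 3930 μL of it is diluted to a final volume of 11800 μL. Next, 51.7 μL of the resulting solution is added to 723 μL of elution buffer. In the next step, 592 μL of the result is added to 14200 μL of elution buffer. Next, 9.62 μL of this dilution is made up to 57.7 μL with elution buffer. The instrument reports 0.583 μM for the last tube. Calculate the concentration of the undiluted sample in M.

Overall dilution factor = 25.04 × 3.003 × 14.98 × 24.99 × 5.998 = 1.69 × 10⁵.
Original = 0.583 μM × 1.69 × 10⁵ = 9.84 × 10⁴ μM = 0.0984 M.

0.0984 M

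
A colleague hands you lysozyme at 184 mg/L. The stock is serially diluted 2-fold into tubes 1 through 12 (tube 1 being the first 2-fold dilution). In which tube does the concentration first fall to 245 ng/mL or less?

Tube n has concentration 184 mg/L / 2ⁿ.
Need 2ⁿ ≥ 184 mg/L / 245 ng/mL = 751, so n ≥ 9.55.
First such tube: n = 10.

tube 10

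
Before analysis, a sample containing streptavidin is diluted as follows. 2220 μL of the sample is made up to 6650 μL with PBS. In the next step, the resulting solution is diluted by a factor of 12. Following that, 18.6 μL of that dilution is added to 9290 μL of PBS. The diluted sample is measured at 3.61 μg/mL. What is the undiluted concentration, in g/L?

Overall dilution factor = 2.995 × 12 × 500.5 = 1.80 × 10⁴.
Original = 3.61 μg/mL × 1.80 × 10⁴ = 6.49 × 10⁴ μg/mL = 64.9 g/L.

64.9 g/L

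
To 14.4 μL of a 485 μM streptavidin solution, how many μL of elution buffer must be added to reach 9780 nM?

700 μL

9780 nM = 9.78 μM.
V₂ = C₁V₁/C₂ = 485 × 14.4 / 9.78 = 714 μL.
Diluent to add = V₂ − V₁ = 714 − 14.4 = 700 μL.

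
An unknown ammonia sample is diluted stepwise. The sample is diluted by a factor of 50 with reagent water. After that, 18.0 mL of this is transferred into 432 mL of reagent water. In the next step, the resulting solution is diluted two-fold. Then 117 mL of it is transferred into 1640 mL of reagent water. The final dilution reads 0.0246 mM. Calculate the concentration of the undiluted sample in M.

Overall dilution factor = 50 × 25 × 2 × 15.02 = 3.75 × 10⁴.
Original = 0.0246 mM × 3.75 × 10⁴ = 924 mM = 0.924 M.

0.924 M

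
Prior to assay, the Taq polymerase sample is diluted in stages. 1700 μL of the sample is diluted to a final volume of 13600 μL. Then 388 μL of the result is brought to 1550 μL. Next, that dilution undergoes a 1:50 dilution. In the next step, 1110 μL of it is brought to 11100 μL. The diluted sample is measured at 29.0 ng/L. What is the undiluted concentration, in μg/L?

463 μg/L

Overall dilution factor = 8 × 3.995 × 50 × 10 = 1.60 × 10⁴.
Original = 29.0 ng/L × 1.60 × 10⁴ = 4.63 × 10⁵ ng/L = 463 μg/L.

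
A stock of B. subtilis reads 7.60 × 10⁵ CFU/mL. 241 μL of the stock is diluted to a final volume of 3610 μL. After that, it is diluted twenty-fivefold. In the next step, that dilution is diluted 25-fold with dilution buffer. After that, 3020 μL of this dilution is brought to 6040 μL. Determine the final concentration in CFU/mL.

40.6 CFU/mL

Overall dilution factor = 14.98 × 25 × 25 × 2 = 1.87 × 10⁴.
7.60 × 10⁵ CFU/mL / 1.87 × 10⁴ = 40.6 CFU/mL.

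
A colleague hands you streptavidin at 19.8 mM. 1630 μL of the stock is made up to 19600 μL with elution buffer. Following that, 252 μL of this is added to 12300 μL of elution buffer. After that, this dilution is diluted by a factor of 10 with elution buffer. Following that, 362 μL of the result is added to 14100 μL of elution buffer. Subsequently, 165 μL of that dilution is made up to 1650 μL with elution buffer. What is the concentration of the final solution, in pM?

8270 pM

Overall dilution factor = 12.02 × 49.81 × 10 × 39.95 × 10 = 2.39 × 10⁶.
19.8 mM / 2.39 × 10⁶ = 8.27 × 10⁻⁶ mM = 8270 pM.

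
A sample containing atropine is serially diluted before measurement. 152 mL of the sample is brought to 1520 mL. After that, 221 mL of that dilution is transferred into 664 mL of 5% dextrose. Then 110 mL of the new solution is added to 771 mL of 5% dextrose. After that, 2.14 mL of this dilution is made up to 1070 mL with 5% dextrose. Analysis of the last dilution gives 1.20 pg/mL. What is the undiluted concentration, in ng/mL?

192 ng/mL

Overall dilution factor = 10 × 4.005 × 8.009 × 500 = 1.60 × 10⁵.
Original = 1.20 pg/mL × 1.60 × 10⁵ = 1.92 × 10⁵ pg/mL = 192 ng/mL.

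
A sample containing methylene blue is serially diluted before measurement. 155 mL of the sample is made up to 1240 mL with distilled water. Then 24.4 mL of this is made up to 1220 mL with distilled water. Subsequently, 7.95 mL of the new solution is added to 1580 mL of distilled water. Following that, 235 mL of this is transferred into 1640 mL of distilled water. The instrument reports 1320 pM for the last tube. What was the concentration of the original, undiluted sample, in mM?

0.841 mM

Overall dilution factor = 8 × 50 × 199.7 × 7.979 = 6.37 × 10⁵.
Original = 1320 pM × 6.37 × 10⁵ = 8.41 × 10⁸ pM = 0.841 mM.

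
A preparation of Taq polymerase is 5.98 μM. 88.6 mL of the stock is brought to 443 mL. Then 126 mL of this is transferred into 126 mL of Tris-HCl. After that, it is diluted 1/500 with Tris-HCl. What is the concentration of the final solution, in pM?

1200 pM

Overall dilution factor = 5 × 2 × 500 = 5000.
5.98 μM / 5000 = 1.20 × 10⁻³ μM = 1200 pM.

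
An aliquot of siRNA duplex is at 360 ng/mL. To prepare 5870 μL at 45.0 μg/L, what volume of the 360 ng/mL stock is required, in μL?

45.0 μg/L = 45.0 ng/mL.
V₁ = C₂V₂/C₁ = 45.0 × 5870 / 360 = 734 μL.

734 μL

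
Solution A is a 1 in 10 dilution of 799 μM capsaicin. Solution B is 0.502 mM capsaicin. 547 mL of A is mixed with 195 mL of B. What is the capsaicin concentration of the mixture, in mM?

C_A = 799 μM / 10 = 79.9 μM.
C_B = 0.502 mM = 502 μM.
C_mix = (C_A·V_A + C_B·V_B)/(V_A + V_B) = (79.9×547 + 502×195) / 742.0 = 191 μM = 0.191 mM.

0.191 mM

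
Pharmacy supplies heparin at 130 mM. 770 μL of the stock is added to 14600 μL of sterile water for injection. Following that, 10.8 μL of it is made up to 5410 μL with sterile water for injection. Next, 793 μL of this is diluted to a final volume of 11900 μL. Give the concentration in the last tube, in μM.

Overall dilution factor = 19.96 × 500.9 × 15.01 = 1.50 × 10⁵.
130 mM / 1.50 × 10⁵ = 8.66 × 10⁻⁴ mM = 0.866 μM.

0.866 μM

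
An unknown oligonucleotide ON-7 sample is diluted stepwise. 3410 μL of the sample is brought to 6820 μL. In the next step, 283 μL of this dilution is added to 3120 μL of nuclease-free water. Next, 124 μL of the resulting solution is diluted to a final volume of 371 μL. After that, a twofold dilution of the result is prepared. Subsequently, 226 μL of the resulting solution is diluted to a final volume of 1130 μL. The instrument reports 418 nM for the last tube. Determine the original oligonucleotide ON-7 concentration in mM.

Overall dilution factor = 2 × 12.02 × 2.992 × 2 × 5 = 720.
Original = 418 nM × 720 = 3.01 × 10⁵ nM = 0.301 mM.

0.301 mM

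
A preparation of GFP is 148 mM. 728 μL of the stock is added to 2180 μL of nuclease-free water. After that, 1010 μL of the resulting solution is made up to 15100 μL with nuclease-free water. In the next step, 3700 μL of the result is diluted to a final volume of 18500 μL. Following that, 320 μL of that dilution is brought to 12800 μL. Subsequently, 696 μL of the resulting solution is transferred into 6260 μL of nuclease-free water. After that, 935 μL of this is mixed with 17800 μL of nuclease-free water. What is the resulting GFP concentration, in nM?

61.9 nM

Overall dilution factor = 3.995 × 14.95 × 5 × 40 × 9.994 × 20.04 = 2.39 × 10⁶.
148 mM / 2.39 × 10⁶ = 6.19 × 10⁻⁵ mM = 61.9 nM.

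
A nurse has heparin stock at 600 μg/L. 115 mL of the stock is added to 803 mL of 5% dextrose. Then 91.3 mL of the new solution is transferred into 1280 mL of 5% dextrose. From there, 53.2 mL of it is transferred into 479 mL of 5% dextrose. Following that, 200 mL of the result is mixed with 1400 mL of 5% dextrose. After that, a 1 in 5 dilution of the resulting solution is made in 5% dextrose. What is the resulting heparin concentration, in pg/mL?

Overall dilution factor = 7.983 × 15.02 × 10.00 × 8 × 5 = 4.80 × 10⁴.
600 μg/L / 4.80 × 10⁴ = 0.0125 μg/L = 12.5 pg/mL.

12.5 pg/mL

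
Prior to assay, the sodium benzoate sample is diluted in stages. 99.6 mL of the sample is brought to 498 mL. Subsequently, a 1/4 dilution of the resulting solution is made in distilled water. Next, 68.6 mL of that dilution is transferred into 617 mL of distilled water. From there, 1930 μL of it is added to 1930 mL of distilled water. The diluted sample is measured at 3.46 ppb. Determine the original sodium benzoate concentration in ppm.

692 ppm

Overall dilution factor = 5 × 4 × 9.994 × 1001 = 2.00 × 10⁵.
Original = 3.46 ppb × 2.00 × 10⁵ = 6.92 × 10⁵ ppb = 692 ppm.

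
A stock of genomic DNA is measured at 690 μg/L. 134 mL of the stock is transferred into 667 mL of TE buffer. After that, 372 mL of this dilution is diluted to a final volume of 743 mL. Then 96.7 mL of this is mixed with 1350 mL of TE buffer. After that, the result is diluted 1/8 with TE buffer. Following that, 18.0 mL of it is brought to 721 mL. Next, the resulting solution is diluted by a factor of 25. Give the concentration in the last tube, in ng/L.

Overall dilution factor = 5.978 × 1.997 × 14.96 × 8 × 40.06 × 25 = 1.43 × 10⁶.
690 μg/L / 1.43 × 10⁶ = 4.82 × 10⁻⁴ μg/L = 0.482 ng/L.

0.482 ng/L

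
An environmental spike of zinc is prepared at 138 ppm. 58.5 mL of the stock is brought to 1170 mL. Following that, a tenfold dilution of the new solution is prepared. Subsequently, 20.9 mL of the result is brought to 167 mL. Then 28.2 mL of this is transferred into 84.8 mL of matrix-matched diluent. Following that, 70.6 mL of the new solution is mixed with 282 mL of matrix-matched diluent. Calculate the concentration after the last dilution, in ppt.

Overall dilution factor = 20 × 10 × 7.990 × 4.007 × 4.994 = 3.20 × 10⁴.
138 ppm / 3.20 × 10⁴ = 4.31 × 10⁻³ ppm = 4310 ppt.

4310 ppt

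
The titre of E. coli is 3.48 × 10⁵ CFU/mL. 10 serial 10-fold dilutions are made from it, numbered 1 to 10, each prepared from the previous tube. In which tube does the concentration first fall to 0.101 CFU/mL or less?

tube 7

Tube n has concentration 3.48 × 10⁵ CFU/mL / 10ⁿ.
Need 10ⁿ ≥ 3.48 × 10⁵ CFU/mL / 0.101 CFU/mL = 3.45 × 10⁶, so n ≥ 6.54.
First such tube: n = 7.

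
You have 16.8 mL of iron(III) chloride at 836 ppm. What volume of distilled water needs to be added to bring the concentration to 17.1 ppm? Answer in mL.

V₂ = C₁V₁/C₂ = 836 × 16.8 / 17.1 = 821 mL.
Diluent to add = V₂ − V₁ = 821 − 16.8 = 805 mL.

805 mL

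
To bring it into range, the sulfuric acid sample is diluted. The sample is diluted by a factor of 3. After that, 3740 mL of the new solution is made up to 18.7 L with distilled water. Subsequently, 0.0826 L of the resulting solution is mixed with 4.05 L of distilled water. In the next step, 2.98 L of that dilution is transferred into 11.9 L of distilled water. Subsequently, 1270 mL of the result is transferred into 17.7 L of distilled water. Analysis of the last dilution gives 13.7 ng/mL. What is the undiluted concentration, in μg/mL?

Overall dilution factor = 3 × 5 × 50.03 × 4.993 × 14.94 = 5.60 × 10⁴.
Original = 13.7 ng/mL × 5.60 × 10⁴ = 7.67 × 10⁵ ng/mL = 767 μg/mL.

767 μg/mL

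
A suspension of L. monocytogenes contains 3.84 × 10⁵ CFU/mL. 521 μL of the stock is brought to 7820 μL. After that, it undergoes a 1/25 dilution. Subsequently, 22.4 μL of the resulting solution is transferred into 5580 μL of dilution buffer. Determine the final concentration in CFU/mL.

Overall dilution factor = 15.01 × 25 × 250.1 = 9.39 × 10⁴.
3.84 × 10⁵ CFU/mL / 9.39 × 10⁴ = 4.09 CFU/mL.

4.09 CFU/mL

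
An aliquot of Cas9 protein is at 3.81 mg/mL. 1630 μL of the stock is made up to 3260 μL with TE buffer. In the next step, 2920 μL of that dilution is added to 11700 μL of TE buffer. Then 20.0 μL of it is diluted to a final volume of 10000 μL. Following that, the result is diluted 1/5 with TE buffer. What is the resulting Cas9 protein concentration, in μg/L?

Overall dilution factor = 2 × 5.007 × 500 × 5 = 2.50 × 10⁴.
3.81 mg/mL / 2.50 × 10⁴ = 1.52 × 10⁻⁴ mg/mL = 152 μg/L.

152 μg/L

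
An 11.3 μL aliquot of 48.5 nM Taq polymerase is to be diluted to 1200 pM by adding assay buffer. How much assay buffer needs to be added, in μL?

445 μL

1200 pM = 1.20 nM.
V₂ = C₁V₁/C₂ = 48.5 × 11.3 / 1.20 = 457 μL.
Diluent to add = V₂ − V₁ = 457 − 11.3 = 445 μL.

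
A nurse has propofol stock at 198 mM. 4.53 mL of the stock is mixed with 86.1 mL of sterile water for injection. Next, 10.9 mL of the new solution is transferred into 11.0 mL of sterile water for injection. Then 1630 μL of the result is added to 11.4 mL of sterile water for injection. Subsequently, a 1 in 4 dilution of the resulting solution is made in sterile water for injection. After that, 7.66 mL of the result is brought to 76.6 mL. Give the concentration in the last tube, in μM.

Overall dilution factor = 20.01 × 2.009 × 7.994 × 4 × 10 = 1.29 × 10⁴.
198 mM / 1.29 × 10⁴ = 0.0154 mM = 15.4 μM.

15.4 μM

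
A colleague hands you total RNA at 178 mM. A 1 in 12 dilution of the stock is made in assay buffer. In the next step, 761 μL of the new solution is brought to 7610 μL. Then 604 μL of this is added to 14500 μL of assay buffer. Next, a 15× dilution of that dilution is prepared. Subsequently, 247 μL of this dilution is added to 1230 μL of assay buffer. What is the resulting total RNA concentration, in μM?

0.661 μM

Overall dilution factor = 12 × 10 × 25.01 × 15 × 5.980 = 2.69 × 10⁵.
178 mM / 2.69 × 10⁵ = 6.61 × 10⁻⁴ mM = 0.661 μM.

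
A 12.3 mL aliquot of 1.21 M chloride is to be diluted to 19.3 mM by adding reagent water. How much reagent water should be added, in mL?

759 mL

19.3 mM = 0.0193 M.
V₂ = C₁V₁/C₂ = 1.21 × 12.3 / 0.0193 = 771 mL.
Diluent to add = V₂ − V₁ = 771 − 12.3 = 759 mL.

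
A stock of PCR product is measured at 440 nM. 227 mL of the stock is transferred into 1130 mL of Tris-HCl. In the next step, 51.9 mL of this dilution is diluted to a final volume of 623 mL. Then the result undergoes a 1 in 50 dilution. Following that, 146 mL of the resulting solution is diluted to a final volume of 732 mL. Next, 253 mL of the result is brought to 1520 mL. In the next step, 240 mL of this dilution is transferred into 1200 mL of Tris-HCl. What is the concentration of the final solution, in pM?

0.679 pM

Overall dilution factor = 5.978 × 12.00 × 50 × 5.014 × 6.008 × 6 = 6.48 × 10⁵.
440 nM / 6.48 × 10⁵ = 6.79 × 10⁻⁴ nM = 0.679 pM.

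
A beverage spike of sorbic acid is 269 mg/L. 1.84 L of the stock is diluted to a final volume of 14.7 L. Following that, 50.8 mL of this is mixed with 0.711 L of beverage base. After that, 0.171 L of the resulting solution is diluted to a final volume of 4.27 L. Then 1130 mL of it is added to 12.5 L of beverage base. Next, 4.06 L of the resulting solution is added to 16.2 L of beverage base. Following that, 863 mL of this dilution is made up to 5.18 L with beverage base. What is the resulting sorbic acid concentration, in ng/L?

249 ng/L

Overall dilution factor = 7.989 × 15.00 × 24.97 × 12.06 × 4.990 × 6.002 = 1.08 × 10⁶.
269 mg/L / 1.08 × 10⁶ = 2.49 × 10⁻⁴ mg/L = 249 ng/L.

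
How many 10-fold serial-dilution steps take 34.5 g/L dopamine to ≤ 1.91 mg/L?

5

Need 10ⁿ ≥ 1.81 × 10⁴, so n ≥ log(1.81 × 10⁴)/log(10) = 4.26.
Minimum whole steps: n = 5.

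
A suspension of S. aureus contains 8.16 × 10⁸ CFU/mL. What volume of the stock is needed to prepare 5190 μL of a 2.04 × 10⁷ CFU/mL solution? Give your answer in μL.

130 μL

V₁ = C₂V₂/C₁ = 2.04 × 10⁷ × 5190 / 8.16 × 10⁸ = 130 μL.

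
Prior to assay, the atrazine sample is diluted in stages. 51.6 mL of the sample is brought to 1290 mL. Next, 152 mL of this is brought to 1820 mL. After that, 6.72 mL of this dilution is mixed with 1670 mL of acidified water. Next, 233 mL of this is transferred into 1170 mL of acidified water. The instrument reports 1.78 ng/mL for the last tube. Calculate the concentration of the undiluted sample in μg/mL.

801 μg/mL

Overall dilution factor = 25 × 11.97 × 249.5 × 6.021 = 4.50 × 10⁵.
Original = 1.78 ng/mL × 4.50 × 10⁵ = 8.01 × 10⁵ ng/mL = 801 μg/mL.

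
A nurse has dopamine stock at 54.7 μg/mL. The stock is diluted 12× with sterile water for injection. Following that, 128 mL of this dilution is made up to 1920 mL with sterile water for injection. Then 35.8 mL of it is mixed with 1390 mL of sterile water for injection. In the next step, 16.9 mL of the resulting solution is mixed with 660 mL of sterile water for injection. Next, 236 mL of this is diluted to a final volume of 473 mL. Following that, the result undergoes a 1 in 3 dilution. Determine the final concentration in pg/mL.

31.7 pg/mL

Overall dilution factor = 12 × 15 × 39.83 × 40.05 × 2.004 × 3 = 1.73 × 10⁶.
54.7 μg/mL / 1.73 × 10⁶ = 3.17 × 10⁻⁵ μg/mL = 31.7 pg/mL.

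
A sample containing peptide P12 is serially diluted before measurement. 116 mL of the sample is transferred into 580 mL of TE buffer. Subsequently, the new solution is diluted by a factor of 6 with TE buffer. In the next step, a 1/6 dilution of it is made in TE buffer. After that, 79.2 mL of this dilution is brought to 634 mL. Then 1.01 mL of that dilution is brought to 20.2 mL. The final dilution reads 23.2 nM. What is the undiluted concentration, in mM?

0.802 mM

Overall dilution factor = 6 × 6 × 6 × 8.005 × 20 = 3.46 × 10⁴.
Original = 23.2 nM × 3.46 × 10⁴ = 8.02 × 10⁵ nM = 0.802 mM.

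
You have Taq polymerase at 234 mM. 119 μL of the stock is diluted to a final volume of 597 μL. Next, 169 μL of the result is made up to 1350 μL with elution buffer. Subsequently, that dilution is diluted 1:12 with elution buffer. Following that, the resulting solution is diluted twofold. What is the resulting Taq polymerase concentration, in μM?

Overall dilution factor = 5.017 × 7.988 × 12 × 2 = 962.
234 mM / 962 = 0.243 mM = 243 μM.

243 μM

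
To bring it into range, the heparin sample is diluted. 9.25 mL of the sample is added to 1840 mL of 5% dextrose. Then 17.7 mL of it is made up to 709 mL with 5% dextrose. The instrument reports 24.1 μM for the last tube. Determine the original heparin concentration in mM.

193 mM

Overall dilution factor = 199.9 × 40.06 = 8008.
Original = 24.1 μM × 8008 = 1.93 × 10⁵ μM = 193 mM.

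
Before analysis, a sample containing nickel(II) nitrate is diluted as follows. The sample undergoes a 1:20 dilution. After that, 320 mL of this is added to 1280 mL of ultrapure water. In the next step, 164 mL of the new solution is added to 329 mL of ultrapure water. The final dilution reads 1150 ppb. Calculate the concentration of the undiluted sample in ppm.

Overall dilution factor = 20 × 5 × 3.006 = 301.
Original = 1150 ppb × 301 = 3.46 × 10⁵ ppb = 346 ppm.

346 ppm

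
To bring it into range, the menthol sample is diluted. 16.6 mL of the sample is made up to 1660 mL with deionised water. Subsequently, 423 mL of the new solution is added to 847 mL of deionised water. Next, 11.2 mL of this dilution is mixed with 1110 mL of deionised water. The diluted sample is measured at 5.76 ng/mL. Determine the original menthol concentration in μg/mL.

173 μg/mL

Overall dilution factor = 100 × 3.002 × 100.1 = 3.01 × 10⁴.
Original = 5.76 ng/mL × 3.01 × 10⁴ = 1.73 × 10⁵ ng/mL = 173 μg/mL.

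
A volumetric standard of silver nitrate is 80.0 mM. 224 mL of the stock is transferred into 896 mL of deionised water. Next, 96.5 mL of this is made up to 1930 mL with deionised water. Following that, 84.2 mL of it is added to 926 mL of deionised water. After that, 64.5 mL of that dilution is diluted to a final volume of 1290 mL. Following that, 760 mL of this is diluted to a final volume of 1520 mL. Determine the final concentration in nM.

Overall dilution factor = 5 × 20 × 12.00 × 20 × 2 = 4.80 × 10⁴.
80.0 mM / 4.80 × 10⁴ = 1.67 × 10⁻³ mM = 1670 nM.

1670 nM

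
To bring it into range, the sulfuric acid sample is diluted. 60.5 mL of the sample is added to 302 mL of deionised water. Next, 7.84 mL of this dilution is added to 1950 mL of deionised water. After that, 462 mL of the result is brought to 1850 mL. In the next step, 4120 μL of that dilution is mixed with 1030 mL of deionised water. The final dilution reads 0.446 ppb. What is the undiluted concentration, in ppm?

671 ppm

Overall dilution factor = 5.992 × 249.7 × 4.004 × 251 = 1.50 × 10⁶.
Original = 0.446 ppb × 1.50 × 10⁶ = 6.71 × 10⁵ ppb = 671 ppm.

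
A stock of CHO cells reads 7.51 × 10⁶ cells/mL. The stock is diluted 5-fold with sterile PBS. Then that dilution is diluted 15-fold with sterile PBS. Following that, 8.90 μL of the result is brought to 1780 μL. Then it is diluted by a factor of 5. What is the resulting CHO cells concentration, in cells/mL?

Overall dilution factor = 5 × 15 × 200 × 5 = 7.50 × 10⁴.
7.51 × 10⁶ cells/mL / 7.50 × 10⁴ = 100 cells/mL.

100 cells/mL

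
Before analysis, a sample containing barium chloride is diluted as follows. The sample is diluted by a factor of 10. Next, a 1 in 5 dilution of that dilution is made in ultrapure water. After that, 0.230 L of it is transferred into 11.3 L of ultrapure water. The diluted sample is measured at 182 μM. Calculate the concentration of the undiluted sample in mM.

Overall dilution factor = 10 × 5 × 50.13 = 2507.
Original = 182 μM × 2507 = 4.56 × 10⁵ μM = 456 mM.

456 mM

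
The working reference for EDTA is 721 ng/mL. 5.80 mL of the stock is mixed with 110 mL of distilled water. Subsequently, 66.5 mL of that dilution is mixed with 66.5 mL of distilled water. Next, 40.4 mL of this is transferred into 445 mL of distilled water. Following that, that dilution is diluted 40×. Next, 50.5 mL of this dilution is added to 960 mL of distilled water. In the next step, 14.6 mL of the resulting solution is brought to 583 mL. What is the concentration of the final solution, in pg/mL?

Overall dilution factor = 19.97 × 2 × 12.01 × 40 × 20.01 × 39.93 = 1.53 × 10⁷.
721 ng/mL / 1.53 × 10⁷ = 4.70 × 10⁻⁵ ng/mL = 0.0470 pg/mL.

0.0470 pg/mL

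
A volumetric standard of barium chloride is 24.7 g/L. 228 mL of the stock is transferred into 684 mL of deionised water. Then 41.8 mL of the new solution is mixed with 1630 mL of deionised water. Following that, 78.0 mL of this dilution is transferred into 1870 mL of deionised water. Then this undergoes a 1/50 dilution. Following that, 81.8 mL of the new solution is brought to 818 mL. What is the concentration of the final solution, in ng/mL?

Overall dilution factor = 4 × 40.00 × 24.97 × 50 × 10 = 2.00 × 10⁶.
24.7 g/L / 2.00 × 10⁶ = 1.24 × 10⁻⁵ g/L = 12.4 ng/mL.

12.4 ng/mL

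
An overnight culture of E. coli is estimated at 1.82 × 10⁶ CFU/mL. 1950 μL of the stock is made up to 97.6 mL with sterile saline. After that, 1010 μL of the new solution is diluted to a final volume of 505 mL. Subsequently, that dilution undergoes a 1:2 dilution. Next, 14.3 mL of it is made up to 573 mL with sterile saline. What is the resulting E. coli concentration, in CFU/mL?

Overall dilution factor = 50.05 × 500 × 2 × 40.07 = 2.01 × 10⁶.
1.82 × 10⁶ CFU/mL / 2.01 × 10⁶ = 0.907 CFU/mL.

0.907 CFU/mL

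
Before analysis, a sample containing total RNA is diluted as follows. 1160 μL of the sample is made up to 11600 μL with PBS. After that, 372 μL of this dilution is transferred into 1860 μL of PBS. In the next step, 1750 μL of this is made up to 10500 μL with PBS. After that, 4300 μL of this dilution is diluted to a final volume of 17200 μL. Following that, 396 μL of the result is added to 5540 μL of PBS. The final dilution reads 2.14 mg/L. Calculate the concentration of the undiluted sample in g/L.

Overall dilution factor = 10 × 6 × 6 × 4 × 14.99 = 2.16 × 10⁴.
Original = 2.14 mg/L × 2.16 × 10⁴ = 4.62 × 10⁴ mg/L = 46.2 g/L.

46.2 g/L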